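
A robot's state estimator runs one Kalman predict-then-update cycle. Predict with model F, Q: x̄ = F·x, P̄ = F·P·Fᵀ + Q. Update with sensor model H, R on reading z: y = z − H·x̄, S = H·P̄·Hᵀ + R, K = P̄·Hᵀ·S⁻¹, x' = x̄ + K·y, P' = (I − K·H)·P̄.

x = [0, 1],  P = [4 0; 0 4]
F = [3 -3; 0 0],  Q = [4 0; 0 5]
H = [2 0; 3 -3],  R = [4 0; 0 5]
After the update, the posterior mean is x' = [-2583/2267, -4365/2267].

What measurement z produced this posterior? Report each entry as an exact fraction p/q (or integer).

x̄ = F·x = [-3, 0]
P̄ = F·P·Fᵀ + Q = [76 0; 0 5]
S = H·P̄·Hᵀ + R = [308 456; 456 734]
K = P̄·Hᵀ·S⁻¹ = [950/2267 114/2267; 855/2267 -1155/4534]
x' − x̄ = [4218/2267, -4365/2267] = K·y
y = (KᵀK)⁻¹·Kᵀ·(x' − x̄) = [3, 12]
z = y + H·x̄ = [3, 12] + [-6, -9] = [-3, 3]

z = [-3, 3]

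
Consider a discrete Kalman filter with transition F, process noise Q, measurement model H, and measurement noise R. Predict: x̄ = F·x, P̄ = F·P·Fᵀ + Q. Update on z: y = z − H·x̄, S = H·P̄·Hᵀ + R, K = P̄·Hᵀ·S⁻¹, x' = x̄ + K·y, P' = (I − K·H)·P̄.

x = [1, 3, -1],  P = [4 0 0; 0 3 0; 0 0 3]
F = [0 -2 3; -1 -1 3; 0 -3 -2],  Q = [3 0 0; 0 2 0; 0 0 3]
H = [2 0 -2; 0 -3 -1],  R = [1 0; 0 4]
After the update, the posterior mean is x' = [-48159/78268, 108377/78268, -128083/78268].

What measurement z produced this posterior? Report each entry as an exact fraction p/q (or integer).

z = [2, -3]

x̄ = F·x = [-9, -7, -7]
P̄ = F·P·Fᵀ + Q = [42 33 0; 33 36 -9; 0 -9 42]
S = H·P̄·Hᵀ + R = [337 -168; -168 316]
K = P̄·Hᵀ·S⁻¹ = [2478/19567 -19251/78268; 2478/19567 -19251/78268; -7266/19567 -19167/78268]
x' − x̄ = [656253/78268, 656253/78268, 419793/78268] = K·y
y = (KᵀK)⁻¹·Kᵀ·(x' − x̄) = [6, -31]
z = y + H·x̄ = [6, -31] + [-4, 28] = [2, -3]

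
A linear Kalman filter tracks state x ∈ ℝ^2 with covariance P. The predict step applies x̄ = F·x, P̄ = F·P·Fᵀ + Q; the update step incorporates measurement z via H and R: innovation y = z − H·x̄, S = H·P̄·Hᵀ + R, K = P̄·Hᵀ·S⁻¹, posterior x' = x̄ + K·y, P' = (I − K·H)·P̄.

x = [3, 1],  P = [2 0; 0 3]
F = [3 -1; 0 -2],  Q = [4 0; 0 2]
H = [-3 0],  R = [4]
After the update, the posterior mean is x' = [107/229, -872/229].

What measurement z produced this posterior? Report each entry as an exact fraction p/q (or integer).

x̄ = F·x = [8, -2]
P̄ = F·P·Fᵀ + Q = [25 6; 6 14]
S = H·P̄·Hᵀ + R = [229]
K = P̄·Hᵀ·S⁻¹ = [-75/229; -18/229]
x' − x̄ = [-1725/229, -414/229] = K·y
y = (KᵀK)⁻¹·Kᵀ·(x' − x̄) = [23]
z = y + H·x̄ = [23] + [-24] = [-1]

z = [-1]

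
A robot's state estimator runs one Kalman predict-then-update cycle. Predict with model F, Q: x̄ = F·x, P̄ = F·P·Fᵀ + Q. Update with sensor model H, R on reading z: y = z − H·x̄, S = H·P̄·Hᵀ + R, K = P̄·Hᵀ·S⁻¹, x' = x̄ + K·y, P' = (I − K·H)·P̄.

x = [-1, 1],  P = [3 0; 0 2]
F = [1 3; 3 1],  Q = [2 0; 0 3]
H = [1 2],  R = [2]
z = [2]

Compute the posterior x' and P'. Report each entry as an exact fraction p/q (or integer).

x' = [638/213, -110/213]
P' = [2090/213 -992/213; -992/213 575/213]

x̄ = F·x = [2, -2]
P̄ = F·P·Fᵀ + Q = [23 15; 15 32]
y = z − H·x̄ = [4]
S = H·P̄·Hᵀ + R = [213]
K = P̄·Hᵀ·S⁻¹ = [53/213; 79/213]
x' = x̄ + K·y = [638/213, -110/213]
P' = (I − K·H)·P̄ = [2090/213 -992/213; -992/213 575/213]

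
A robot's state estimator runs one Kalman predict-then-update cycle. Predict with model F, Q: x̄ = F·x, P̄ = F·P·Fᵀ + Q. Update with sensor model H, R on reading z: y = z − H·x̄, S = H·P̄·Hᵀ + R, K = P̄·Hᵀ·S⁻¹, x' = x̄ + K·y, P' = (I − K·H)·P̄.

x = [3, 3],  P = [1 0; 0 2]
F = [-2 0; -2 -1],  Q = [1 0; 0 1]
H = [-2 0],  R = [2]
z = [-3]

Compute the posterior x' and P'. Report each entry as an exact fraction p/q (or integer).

x' = [9/11, -39/11]
P' = [5/11 4/11; 4/11 45/11]

x̄ = F·x = [-6, -9]
P̄ = F·P·Fᵀ + Q = [5 4; 4 7]
y = z − H·x̄ = [-15]
S = H·P̄·Hᵀ + R = [22]
K = P̄·Hᵀ·S⁻¹ = [-5/11; -4/11]
x' = x̄ + K·y = [9/11, -39/11]
P' = (I − K·H)·P̄ = [5/11 4/11; 4/11 45/11]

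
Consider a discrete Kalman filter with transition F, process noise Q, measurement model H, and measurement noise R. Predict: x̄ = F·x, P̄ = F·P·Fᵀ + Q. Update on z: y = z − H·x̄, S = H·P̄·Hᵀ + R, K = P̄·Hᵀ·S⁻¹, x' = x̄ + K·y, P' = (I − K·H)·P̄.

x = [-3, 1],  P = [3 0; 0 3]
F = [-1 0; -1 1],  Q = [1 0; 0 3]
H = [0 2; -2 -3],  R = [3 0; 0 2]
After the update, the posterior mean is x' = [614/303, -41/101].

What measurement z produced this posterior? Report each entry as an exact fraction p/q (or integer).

z = [-2, -3]

x̄ = F·x = [3, 4]
P̄ = F·P·Fᵀ + Q = [4 3; 3 9]
S = H·P̄·Hᵀ + R = [39 -66; -66 135]
K = P̄·Hᵀ·S⁻¹ = [-104/303 -89/303; 28/101 -11/101]
x' − x̄ = [-295/303, -445/101] = K·y
y = (KᵀK)⁻¹·Kᵀ·(x' − x̄) = [-10, 15]
z = y + H·x̄ = [-10, 15] + [8, -18] = [-2, -3]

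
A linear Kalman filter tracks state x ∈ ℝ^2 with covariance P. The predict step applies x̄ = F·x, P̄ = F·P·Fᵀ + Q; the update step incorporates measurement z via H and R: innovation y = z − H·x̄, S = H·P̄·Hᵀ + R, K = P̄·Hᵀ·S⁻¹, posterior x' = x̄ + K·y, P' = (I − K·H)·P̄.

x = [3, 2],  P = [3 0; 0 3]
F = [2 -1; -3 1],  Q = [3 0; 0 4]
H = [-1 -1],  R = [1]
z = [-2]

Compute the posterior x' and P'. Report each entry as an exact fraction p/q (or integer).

x̄ = F·x = [4, -7]
P̄ = F·P·Fᵀ + Q = [18 -21; -21 34]
y = z − H·x̄ = [-5]
S = H·P̄·Hᵀ + R = [11]
K = P̄·Hᵀ·S⁻¹ = [3/11; -13/11]
x' = x̄ + K·y = [29/11, -12/11]
P' = (I − K·H)·P̄ = [189/11 -192/11; -192/11 205/11]

x' = [29/11, -12/11]
P' = [189/11 -192/11; -192/11 205/11]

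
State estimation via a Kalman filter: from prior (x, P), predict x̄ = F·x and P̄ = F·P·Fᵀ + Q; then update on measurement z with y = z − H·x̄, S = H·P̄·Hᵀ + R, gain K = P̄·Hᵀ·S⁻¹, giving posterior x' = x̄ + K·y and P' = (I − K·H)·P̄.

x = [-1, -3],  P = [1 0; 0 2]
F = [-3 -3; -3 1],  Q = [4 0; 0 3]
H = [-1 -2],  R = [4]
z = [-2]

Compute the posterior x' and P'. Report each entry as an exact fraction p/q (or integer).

x̄ = F·x = [12, 0]
P̄ = F·P·Fᵀ + Q = [31 3; 3 14]
y = z − H·x̄ = [10]
S = H·P̄·Hᵀ + R = [103]
K = P̄·Hᵀ·S⁻¹ = [-37/103; -31/103]
x' = x̄ + K·y = [866/103, -310/103]
P' = (I − K·H)·P̄ = [1824/103 -838/103; -838/103 481/103]

x' = [866/103, -310/103]
P' = [1824/103 -838/103; -838/103 481/103]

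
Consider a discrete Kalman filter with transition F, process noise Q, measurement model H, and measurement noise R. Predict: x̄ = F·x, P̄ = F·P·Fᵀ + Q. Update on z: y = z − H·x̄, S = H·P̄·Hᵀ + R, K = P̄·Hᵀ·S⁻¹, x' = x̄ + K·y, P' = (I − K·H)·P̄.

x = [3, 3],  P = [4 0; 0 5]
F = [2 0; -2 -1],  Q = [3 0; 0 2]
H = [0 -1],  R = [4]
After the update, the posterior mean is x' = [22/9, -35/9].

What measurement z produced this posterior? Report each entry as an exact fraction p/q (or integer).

z = [3]

x̄ = F·x = [6, -9]
P̄ = F·P·Fᵀ + Q = [19 -16; -16 23]
S = H·P̄·Hᵀ + R = [27]
K = P̄·Hᵀ·S⁻¹ = [16/27; -23/27]
x' − x̄ = [-32/9, 46/9] = K·y
y = (KᵀK)⁻¹·Kᵀ·(x' − x̄) = [-6]
z = y + H·x̄ = [-6] + [9] = [3]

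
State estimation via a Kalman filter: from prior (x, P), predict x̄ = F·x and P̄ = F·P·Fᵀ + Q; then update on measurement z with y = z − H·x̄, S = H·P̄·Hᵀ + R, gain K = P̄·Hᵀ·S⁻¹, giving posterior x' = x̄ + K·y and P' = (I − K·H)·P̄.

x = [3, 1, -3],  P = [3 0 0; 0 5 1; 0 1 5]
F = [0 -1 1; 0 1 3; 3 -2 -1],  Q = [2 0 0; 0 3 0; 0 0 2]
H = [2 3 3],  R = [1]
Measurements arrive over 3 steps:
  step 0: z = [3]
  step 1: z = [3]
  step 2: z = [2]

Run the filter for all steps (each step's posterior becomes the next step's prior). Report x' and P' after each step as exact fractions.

step 0: x' = [-1184/331, -4811/662, 3525/331], P' = [1742/331 -68/331 -1084/331; -68/331 29649/662 -14763/331; -1084/331 -14763/331 15500/331]
step 1: x' = [25469417/5105305, 423230/35209, -73223604/5105305], P' = [50598848/5105305 548139/35209 -112957906/5105305; 548139/35209 1260513/35209 -1624218/35209; -112957906/5105305 -1624218/35209 310964642/5105305]
step 2: x' = [-12793762792/24267066257, 27234940195/24267066257, -2752259642/24267066257], P' = [211721077741/24267066257 304463829591/24267066257 -444027308531/24267066257; 304463829591/24267066257 687986664153/24267066257 -888992795070/24267066257; -444027308531/24267066257 -888992795070/24267066257 1184681081239/24267066257]

step 0: x̄ = F·x = [-4, -8, 10]
step 0: P̄ = F·P·Fᵀ + Q = [10 8 4; 8 59 -32; 4 -32 58]
step 0: y = z − H·x̄ = [5]
step 0: S = H·P̄·Hᵀ + R = [662]
step 0: K = P̄·Hᵀ·S⁻¹ = [28/331; 97/662; 43/331]
step 0: x' = x̄ + K·y = [-1184/331, -4811/662, 3525/331]
step 0: P' = (I − K·H)·P̄ = [1742/331 -68/331 -1084/331; -68/331 29649/662 -14763/331; -1084/331 -14763/331 15500/331]
step 1: x̄ = F·x = [11861/662, 16339/662, -2266/331]
step 1: P̄ = F·P·Fᵀ + Q = [121025/662 122403/662 25864/331; 122403/662 133479/662 17232/331; 25864/331 17232/331 39406/331]
step 1: y = z − H·x̄ = [-57157/662]
step 1: S = H·P̄·Hᵀ + R = [5105305/662]
step 1: K = P̄·Hᵀ·S⁻¹ = [764443/5105305; 5163/35209; 443284/5105305]
step 1: x' = x̄ + K·y = [25469417/5105305, 423230/35209, -73223604/5105305]
step 1: P' = (I − K·H)·P̄ = [50598848/5105305 548139/35209 -112957906/5105305; 548139/35209 1260513/35209 -1624218/35209; -112957906/5105305 -1624218/35209 310964642/5105305]
step 2: x̄ = F·x = [-134591954/5105305, -158302462/5105305, 39263/7453]
step 2: P̄ = F·P·Fᵀ + Q = [974972857/5105305 1221142761/5105305 -419297/7453; 1221142761/5105305 1583702418/5105305 -624879/7453; -419297/7453 -624879/7453 422776/7453]
step 2: y = z − H·x̄ = [673616439/5105305]
step 2: S = H·P̄·Hᵀ + R = [24267066257/5105305]
step 2: K = P̄·Hᵀ·S⁻¹ = [4751718662/24267066257; 5909266431/24267066257; -989758555/24267066257]
step 2: x' = x̄ + K·y = [-12793762792/24267066257, 27234940195/24267066257, -2752259642/24267066257]
step 2: P' = (I − K·H)·P̄ = [211721077741/24267066257 304463829591/24267066257 -444027308531/24267066257; 304463829591/24267066257 687986664153/24267066257 -888992795070/24267066257; -444027308531/24267066257 -888992795070/24267066257 1184681081239/24267066257]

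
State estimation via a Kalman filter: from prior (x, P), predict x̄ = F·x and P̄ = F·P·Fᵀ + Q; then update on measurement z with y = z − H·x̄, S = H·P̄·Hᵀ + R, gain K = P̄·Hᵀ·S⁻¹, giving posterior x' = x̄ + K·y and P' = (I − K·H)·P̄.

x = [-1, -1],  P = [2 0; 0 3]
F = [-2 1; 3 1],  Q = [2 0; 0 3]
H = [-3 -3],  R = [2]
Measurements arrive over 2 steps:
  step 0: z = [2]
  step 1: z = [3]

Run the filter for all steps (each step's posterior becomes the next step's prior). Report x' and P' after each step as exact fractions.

step 0: x' = [257/173, -377/173], P' = [2105/173 -2097/173; -2097/173 2127/173]
step 1: x' = [-8100/7039, 899/7039], P' = [815919/28156 -802557/28156; -802557/28156 795375/28156]

step 0: x̄ = F·x = [1, -4]
step 0: P̄ = F·P·Fᵀ + Q = [13 -9; -9 24]
step 0: y = z − H·x̄ = [-7]
step 0: S = H·P̄·Hᵀ + R = [173]
step 0: K = P̄·Hᵀ·S⁻¹ = [-12/173; -45/173]
step 0: x' = x̄ + K·y = [257/173, -377/173]
step 0: P' = (I − K·H)·P̄ = [2105/173 -2097/173; -2097/173 2127/173]
step 1: x̄ = F·x = [-891/173, 394/173]
step 1: P̄ = F·P·Fᵀ + Q = [19281/173 -12600/173; -12600/173 9009/173]
step 1: y = z − H·x̄ = [-972/173]
step 1: S = H·P̄·Hᵀ + R = [28156/173]
step 1: K = P̄·Hᵀ·S⁻¹ = [-20043/28156; 10773/28156]
step 1: x' = x̄ + K·y = [-8100/7039, 899/7039]
step 1: P' = (I − K·H)·P̄ = [815919/28156 -802557/28156; -802557/28156 795375/28156]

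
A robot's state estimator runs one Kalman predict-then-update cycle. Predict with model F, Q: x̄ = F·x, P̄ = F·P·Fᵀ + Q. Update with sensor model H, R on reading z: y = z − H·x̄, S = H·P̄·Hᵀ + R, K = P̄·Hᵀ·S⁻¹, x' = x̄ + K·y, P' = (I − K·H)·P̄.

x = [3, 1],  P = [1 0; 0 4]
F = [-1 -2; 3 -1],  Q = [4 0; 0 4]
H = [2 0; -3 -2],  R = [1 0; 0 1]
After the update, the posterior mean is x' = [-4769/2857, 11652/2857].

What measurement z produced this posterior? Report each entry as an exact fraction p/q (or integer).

z = [-3, -3]

x̄ = F·x = [-5, 8]
P̄ = F·P·Fᵀ + Q = [21 5; 5 17]
S = H·P̄·Hᵀ + R = [85 -146; -146 318]
K = P̄·Hᵀ·S⁻¹ = [1349/2857 -73/5714; -1987/2857 -2705/5714]
x' − x̄ = [9516/2857, -11204/2857] = K·y
y = (KᵀK)⁻¹·Kᵀ·(x' − x̄) = [7, -2]
z = y + H·x̄ = [7, -2] + [-10, -1] = [-3, -3]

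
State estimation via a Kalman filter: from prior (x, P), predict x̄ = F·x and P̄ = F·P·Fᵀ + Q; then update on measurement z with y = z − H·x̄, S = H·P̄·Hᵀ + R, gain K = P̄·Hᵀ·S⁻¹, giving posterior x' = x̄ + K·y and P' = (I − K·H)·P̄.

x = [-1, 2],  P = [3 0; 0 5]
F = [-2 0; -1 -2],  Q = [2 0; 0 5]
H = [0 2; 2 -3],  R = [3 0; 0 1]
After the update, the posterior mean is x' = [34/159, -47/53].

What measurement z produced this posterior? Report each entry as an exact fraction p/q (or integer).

z = [-2, 3]

x̄ = F·x = [2, -3]
P̄ = F·P·Fᵀ + Q = [14 6; 6 28]
S = H·P̄·Hᵀ + R = [115 -144; -144 237]
K = P̄·Hᵀ·S⁻¹ = [1428/2173 2878/6519; 968/2173 -72/2173]
x' − x̄ = [-284/159, 112/53] = K·y
y = (KᵀK)⁻¹·Kᵀ·(x' − x̄) = [4, -10]
z = y + H·x̄ = [4, -10] + [-6, 13] = [-2, 3]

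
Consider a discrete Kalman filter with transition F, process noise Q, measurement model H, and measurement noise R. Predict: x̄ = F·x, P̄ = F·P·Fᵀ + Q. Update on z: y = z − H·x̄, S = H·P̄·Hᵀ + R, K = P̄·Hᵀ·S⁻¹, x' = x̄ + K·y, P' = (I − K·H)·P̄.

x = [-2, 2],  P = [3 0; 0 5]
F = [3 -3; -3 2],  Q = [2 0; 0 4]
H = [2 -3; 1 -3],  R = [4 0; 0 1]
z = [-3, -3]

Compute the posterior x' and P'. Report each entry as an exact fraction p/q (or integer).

x̄ = F·x = [-12, 10]
P̄ = F·P·Fᵀ + Q = [74 -57; -57 51]
y = z − H·x̄ = [51, 39]
S = H·P̄·Hᵀ + R = [1443 1120; 1120 876]
K = P̄·Hᵀ·S⁻¹ = [1261/2417 -3745/9668; 327/2417 -1995/4834]
x' = x̄ + K·y = [-4827/9668, 3889/4834]
P' = (I − K·H)·P̄ = [23921/9668 4611/4834; 4611/4834 1101/2417]

x' = [-4827/9668, 3889/4834]
P' = [23921/9668 4611/4834; 4611/4834 1101/2417]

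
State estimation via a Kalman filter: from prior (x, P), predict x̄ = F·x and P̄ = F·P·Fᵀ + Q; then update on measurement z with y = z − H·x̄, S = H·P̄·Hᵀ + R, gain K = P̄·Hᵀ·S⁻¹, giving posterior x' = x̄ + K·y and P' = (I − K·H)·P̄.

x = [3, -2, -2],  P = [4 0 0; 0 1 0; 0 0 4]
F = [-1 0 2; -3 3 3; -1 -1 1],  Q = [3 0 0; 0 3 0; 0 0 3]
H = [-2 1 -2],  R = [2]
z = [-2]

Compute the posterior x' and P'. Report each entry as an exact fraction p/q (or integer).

x̄ = F·x = [-7, -21, -3]
P̄ = F·P·Fᵀ + Q = [23 36 12; 36 84 21; 12 21 12]
y = z − H·x̄ = [-1]
S = H·P̄·Hᵀ + R = [94]
K = P̄·Hᵀ·S⁻¹ = [-17/47; -15/47; -27/94]
x' = x̄ + K·y = [-312/47, -972/47, -255/94]
P' = (I − K·H)·P̄ = [503/47 1182/47 105/47; 1182/47 3498/47 582/47; 105/47 582/47 399/94]

x' = [-312/47, -972/47, -255/94]
P' = [503/47 1182/47 105/47; 1182/47 3498/47 582/47; 105/47 582/47 399/94]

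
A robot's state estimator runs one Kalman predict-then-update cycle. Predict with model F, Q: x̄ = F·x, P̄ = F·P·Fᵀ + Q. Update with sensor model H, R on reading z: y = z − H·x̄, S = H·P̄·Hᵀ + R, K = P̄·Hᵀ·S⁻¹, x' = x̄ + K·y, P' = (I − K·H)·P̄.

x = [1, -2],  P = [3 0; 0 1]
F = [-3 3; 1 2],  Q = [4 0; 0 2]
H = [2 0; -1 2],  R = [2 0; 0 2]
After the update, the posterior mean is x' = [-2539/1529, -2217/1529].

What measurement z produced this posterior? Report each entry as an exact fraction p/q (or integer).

x̄ = F·x = [-9, -3]
P̄ = F·P·Fᵀ + Q = [40 -3; -3 9]
S = H·P̄·Hᵀ + R = [162 -92; -92 90]
K = P̄·Hᵀ·S⁻¹ = [742/1529 -23/1529; 348/1529 1425/3058]
x' − x̄ = [11222/1529, 2370/1529] = K·y
y = (KᵀK)⁻¹·Kᵀ·(x' − x̄) = [15, -4]
z = y + H·x̄ = [15, -4] + [-18, 3] = [-3, -1]

z = [-3, -1]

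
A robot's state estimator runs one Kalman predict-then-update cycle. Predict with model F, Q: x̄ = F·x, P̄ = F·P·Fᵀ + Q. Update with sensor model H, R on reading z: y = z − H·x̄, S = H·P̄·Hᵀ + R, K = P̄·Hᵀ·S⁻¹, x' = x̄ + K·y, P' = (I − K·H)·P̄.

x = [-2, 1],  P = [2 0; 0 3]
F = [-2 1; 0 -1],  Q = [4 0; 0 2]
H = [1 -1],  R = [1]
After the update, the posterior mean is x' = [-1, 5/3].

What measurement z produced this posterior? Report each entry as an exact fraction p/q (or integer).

z = [-3]

x̄ = F·x = [5, -1]
P̄ = F·P·Fᵀ + Q = [15 -3; -3 5]
S = H·P̄·Hᵀ + R = [27]
K = P̄·Hᵀ·S⁻¹ = [2/3; -8/27]
x' − x̄ = [-6, 8/3] = K·y
y = (KᵀK)⁻¹·Kᵀ·(x' − x̄) = [-9]
z = y + H·x̄ = [-9] + [6] = [-3]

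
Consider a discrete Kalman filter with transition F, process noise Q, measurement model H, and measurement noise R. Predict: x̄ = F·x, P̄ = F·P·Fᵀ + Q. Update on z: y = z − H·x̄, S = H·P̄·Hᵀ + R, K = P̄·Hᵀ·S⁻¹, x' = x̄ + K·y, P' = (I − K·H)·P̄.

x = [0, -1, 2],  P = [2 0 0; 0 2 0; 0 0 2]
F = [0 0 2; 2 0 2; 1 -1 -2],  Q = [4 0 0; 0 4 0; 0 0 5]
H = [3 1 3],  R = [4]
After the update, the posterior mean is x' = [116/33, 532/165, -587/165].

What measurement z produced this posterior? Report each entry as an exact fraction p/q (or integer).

x̄ = F·x = [4, 4, -3]
P̄ = F·P·Fᵀ + Q = [12 8 -8; 8 20 -4; -8 -4 17]
S = H·P̄·Hᵀ + R = [165]
K = P̄·Hᵀ·S⁻¹ = [4/33; 32/165; 23/165]
x' − x̄ = [-16/33, -128/165, -92/165] = K·y
y = (KᵀK)⁻¹·Kᵀ·(x' − x̄) = [-4]
z = y + H·x̄ = [-4] + [7] = [3]

z = [3]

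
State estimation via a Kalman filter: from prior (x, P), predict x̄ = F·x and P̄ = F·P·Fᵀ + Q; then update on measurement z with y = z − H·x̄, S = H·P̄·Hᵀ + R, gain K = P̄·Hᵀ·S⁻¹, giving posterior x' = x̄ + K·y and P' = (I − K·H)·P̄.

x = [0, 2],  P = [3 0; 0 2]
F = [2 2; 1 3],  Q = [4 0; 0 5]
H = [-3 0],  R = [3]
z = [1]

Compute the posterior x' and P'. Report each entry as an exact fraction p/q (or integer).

x̄ = F·x = [4, 6]
P̄ = F·P·Fᵀ + Q = [24 18; 18 26]
y = z − H·x̄ = [13]
S = H·P̄·Hᵀ + R = [219]
K = P̄·Hᵀ·S⁻¹ = [-24/73; -18/73]
x' = x̄ + K·y = [-20/73, 204/73]
P' = (I − K·H)·P̄ = [24/73 18/73; 18/73 926/73]

x' = [-20/73, 204/73]
P' = [24/73 18/73; 18/73 926/73]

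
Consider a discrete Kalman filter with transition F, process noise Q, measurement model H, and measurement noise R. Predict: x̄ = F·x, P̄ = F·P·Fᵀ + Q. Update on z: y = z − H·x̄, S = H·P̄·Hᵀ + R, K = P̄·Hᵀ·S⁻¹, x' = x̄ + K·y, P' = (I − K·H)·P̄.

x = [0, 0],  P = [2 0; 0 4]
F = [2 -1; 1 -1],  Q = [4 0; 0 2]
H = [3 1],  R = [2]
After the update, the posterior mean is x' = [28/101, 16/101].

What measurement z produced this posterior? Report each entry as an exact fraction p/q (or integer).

z = [1]

x̄ = F·x = [0, 0]
P̄ = F·P·Fᵀ + Q = [16 8; 8 8]
S = H·P̄·Hᵀ + R = [202]
K = P̄·Hᵀ·S⁻¹ = [28/101; 16/101]
x' − x̄ = [28/101, 16/101] = K·y
y = (KᵀK)⁻¹·Kᵀ·(x' − x̄) = [1]
z = y + H·x̄ = [1] + [0] = [1]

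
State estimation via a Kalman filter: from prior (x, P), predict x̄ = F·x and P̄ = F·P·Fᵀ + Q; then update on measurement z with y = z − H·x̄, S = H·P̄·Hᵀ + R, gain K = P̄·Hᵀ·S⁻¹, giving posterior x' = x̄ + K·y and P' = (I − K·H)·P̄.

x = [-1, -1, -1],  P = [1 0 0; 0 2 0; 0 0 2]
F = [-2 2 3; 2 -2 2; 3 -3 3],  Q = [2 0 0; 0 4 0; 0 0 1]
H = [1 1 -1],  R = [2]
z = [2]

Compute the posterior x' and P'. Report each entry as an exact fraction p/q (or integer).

x̄ = F·x = [-3, -2, -3]
P̄ = F·P·Fᵀ + Q = [32 0 0; 0 24 30; 0 30 46]
y = z − H·x̄ = [4]
S = H·P̄·Hᵀ + R = [44]
K = P̄·Hᵀ·S⁻¹ = [8/11; -3/22; -4/11]
x' = x̄ + K·y = [-1/11, -28/11, -49/11]
P' = (I − K·H)·P̄ = [96/11 48/11 128/11; 48/11 255/11 306/11; 128/11 306/11 442/11]

x' = [-1/11, -28/11, -49/11]
P' = [96/11 48/11 128/11; 48/11 255/11 306/11; 128/11 306/11 442/11]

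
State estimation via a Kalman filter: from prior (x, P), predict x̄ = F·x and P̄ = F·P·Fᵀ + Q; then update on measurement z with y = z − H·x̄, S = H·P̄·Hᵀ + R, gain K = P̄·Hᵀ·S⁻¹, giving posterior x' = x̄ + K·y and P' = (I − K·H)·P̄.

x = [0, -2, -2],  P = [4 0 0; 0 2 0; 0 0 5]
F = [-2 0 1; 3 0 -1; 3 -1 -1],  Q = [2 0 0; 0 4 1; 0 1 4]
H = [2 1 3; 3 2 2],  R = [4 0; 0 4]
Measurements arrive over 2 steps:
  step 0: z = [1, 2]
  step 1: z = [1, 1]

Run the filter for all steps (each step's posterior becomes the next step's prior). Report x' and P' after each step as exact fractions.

step 0: x' = [1121/1583, -4045/6332, 1679/6332], P' = [11312/1583 -11169/1583 -4761/1583; -11169/1583 54333/6332 13813/6332; -4761/1583 13813/6332 12317/6332]
step 1: x' = [13787/831635, 636133/3326540, 904513/3326540], P' = [32160676/5821445 -30026744/5821445 -14617784/5821445; -30026744/5821445 148322407/23285780 36840407/23285780; -14617784/5821445 36840407/23285780 42194007/23285780]

step 0: x̄ = F·x = [-2, 2, 4]
step 0: P̄ = F·P·Fᵀ + Q = [23 -29 -29; -29 45 42; -29 42 47]
step 0: y = z − H·x̄ = [-9, -4]
step 0: S = H·P̄·Hᵀ + R = [352 266; 266 219]
step 0: K = P̄·Hᵀ·S⁻¹ = [-707/1583 519/1583; 1605/6332 283/3166; 3169/6332 -609/3166]
step 0: x' = x̄ + K·y = [1121/1583, -4045/6332, 1679/6332]
step 0: P' = (I − K·H)·P̄ = [11312/1583 -11169/1583 -4761/1583; -11169/1583 54333/6332 13813/6332; -4761/1583 13813/6332 12317/6332]
step 1: x̄ = F·x = [-7289/6332, 11773/6332, 7909/3166]
step 1: P̄ = F·P·Fᵀ + Q = [282149/6332 -379025/6332 -241095/3166; -379025/6332 559141/6332 343993/3166; -241095/3166 343993/3166 227289/1583]
step 1: y = z − H·x̄ = [-38317/6332, -26983/6332]
step 1: S = H·P̄·Hᵀ + R = [6721005/6332 4848355/6332; 4848355/6332 3607165/6332]
step 1: K = P̄·Hᵀ·S⁻¹ = [-2389686/5821445 1798243/5821445; 4657419/23285780 500235/4657156; 11620039/23285780 -867229/4657156]
step 1: x' = x̄ + K·y = [13787/831635, 636133/3326540, 904513/3326540]
step 1: P' = (I − K·H)·P̄ = [32160676/5821445 -30026744/5821445 -14617784/5821445; -30026744/5821445 148322407/23285780 36840407/23285780; -14617784/5821445 36840407/23285780 42194007/23285780]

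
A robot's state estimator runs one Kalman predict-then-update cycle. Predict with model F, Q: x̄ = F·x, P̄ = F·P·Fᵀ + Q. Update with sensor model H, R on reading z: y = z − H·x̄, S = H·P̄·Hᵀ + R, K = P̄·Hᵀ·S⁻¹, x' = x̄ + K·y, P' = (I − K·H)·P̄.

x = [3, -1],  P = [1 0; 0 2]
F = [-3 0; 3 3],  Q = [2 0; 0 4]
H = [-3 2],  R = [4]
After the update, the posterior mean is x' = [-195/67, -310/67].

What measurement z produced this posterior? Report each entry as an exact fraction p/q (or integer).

x̄ = F·x = [-9, 6]
P̄ = F·P·Fᵀ + Q = [11 -9; -9 31]
S = H·P̄·Hᵀ + R = [335]
K = P̄·Hᵀ·S⁻¹ = [-51/335; 89/335]
x' − x̄ = [408/67, -712/67] = K·y
y = (KᵀK)⁻¹·Kᵀ·(x' − x̄) = [-40]
z = y + H·x̄ = [-40] + [39] = [-1]

z = [-1]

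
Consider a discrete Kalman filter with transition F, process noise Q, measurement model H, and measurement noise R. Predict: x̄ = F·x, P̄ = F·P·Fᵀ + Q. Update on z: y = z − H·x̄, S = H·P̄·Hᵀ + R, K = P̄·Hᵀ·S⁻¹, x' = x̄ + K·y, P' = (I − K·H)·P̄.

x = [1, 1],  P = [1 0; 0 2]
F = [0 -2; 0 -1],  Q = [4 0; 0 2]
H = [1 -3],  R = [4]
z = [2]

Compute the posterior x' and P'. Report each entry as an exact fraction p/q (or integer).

x' = [-2, -9/7]
P' = [12 4; 4 12/7]

x̄ = F·x = [-2, -1]
P̄ = F·P·Fᵀ + Q = [12 4; 4 4]
y = z − H·x̄ = [1]
S = H·P̄·Hᵀ + R = [28]
K = P̄·Hᵀ·S⁻¹ = [0; -2/7]
x' = x̄ + K·y = [-2, -9/7]
P' = (I − K·H)·P̄ = [12 4; 4 12/7]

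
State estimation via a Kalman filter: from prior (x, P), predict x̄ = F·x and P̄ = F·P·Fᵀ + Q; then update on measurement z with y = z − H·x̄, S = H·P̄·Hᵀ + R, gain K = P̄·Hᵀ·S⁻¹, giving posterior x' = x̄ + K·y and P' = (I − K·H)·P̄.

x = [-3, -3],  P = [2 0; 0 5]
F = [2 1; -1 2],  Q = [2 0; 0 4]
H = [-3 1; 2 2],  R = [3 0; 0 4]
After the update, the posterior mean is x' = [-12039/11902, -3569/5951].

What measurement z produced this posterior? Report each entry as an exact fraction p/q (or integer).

x̄ = F·x = [-9, -3]
P̄ = F·P·Fᵀ + Q = [15 6; 6 26]
S = H·P̄·Hᵀ + R = [128 -62; -62 216]
K = P̄·Hᵀ·S⁻¹ = [-1455/5951 1479/11902; 1424/5951 2172/5951]
x' − x̄ = [95079/11902, 14284/5951] = K·y
y = (KᵀK)⁻¹·Kᵀ·(x' − x̄) = [-22, 21]
z = y + H·x̄ = [-22, 21] + [24, -24] = [2, -3]

z = [2, -3]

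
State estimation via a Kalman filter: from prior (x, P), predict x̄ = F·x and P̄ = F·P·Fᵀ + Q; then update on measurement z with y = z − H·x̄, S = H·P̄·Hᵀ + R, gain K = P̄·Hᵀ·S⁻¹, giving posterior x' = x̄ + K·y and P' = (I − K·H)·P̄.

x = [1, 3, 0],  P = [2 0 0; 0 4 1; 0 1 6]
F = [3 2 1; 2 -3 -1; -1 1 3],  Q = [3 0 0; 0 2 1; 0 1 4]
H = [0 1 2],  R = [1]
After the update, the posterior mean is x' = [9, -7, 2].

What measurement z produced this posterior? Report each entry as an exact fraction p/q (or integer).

x̄ = F·x = [9, -7, 2]
P̄ = F·P·Fᵀ + Q = [47 -23 27; -23 58 -43; 27 -43 70]
S = H·P̄·Hᵀ + R = [167]
K = P̄·Hᵀ·S⁻¹ = [31/167; -28/167; 97/167]
x' − x̄ = [0, 0, 0] = K·y
y = (KᵀK)⁻¹·Kᵀ·(x' − x̄) = [0]
z = y + H·x̄ = [0] + [-3] = [-3]

z = [-3]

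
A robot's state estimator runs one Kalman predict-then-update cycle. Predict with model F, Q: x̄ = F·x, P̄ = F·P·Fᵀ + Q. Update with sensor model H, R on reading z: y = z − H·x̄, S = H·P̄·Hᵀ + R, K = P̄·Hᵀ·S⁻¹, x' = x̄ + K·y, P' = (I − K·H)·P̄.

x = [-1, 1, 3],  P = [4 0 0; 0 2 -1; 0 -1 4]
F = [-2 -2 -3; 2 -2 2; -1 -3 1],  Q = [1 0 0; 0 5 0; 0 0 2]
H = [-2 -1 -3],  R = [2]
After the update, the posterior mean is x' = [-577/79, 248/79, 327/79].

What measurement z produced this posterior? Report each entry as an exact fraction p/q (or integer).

x̄ = F·x = [-9, 2, 1]
P̄ = F·P·Fᵀ + Q = [49 -34 1; -34 53 20; 1 20 34]
S = H·P̄·Hᵀ + R = [553]
K = P̄·Hᵀ·S⁻¹ = [-67/553; -45/553; -124/553]
x' − x̄ = [134/79, 90/79, 248/79] = K·y
y = (KᵀK)⁻¹·Kᵀ·(x' − x̄) = [-14]
z = y + H·x̄ = [-14] + [13] = [-1]

z = [-1]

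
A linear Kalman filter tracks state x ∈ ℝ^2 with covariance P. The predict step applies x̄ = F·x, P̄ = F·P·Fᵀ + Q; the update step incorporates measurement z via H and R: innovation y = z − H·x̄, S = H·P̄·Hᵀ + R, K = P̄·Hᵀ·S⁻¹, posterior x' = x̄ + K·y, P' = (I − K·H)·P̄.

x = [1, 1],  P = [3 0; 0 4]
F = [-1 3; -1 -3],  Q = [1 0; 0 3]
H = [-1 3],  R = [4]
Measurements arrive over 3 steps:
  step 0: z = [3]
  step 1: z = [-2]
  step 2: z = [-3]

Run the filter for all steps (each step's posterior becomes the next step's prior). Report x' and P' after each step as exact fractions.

step 0: x̄ = F·x = [2, -4]
step 0: P̄ = F·P·Fᵀ + Q = [40 -33; -33 42]
step 0: y = z − H·x̄ = [17]
step 0: S = H·P̄·Hᵀ + R = [620]
step 0: K = P̄·Hᵀ·S⁻¹ = [-139/620; 159/620]
step 0: x' = x̄ + K·y = [-1123/620, 223/620]
step 0: P' = (I − K·H)·P̄ = [5479/620 1641/620; 1641/620 759/620]
step 1: x̄ = F·x = [448/155, 227/310]
step 1: P̄ = F·P·Fᵀ + Q = [771/155 -338/155; -338/155 6004/155]
step 1: y = z − H·x̄ = [-81/62]
step 1: S = H·P̄·Hᵀ + R = [11491/31]
step 1: K = P̄·Hᵀ·S⁻¹ = [-357/11491; 3670/11491]
step 1: x' = x̄ + K·y = [336791/114910, 36197/114910]
step 1: P' = (I − K·H)·P̄ = [265236/57455 86032/57455; 86032/57455 53144/57455]
step 2: x̄ = F·x = [-22820/11491, -222691/57455]
step 2: P̄ = F·P·Fᵀ + Q = [56959/11491 -42612/11491; -42612/11491 1432089/57455]
step 2: y = z − H·x̄ = [381608/57455]
step 2: S = H·P̄·Hᵀ + R = [14681776/57455]
step 2: K = P̄·Hᵀ·S⁻¹ = [-923975/14681776; 4509327/14681776]
step 2: x' = x̄ + K·y = [-4411685/1835222, -3369385/1835222]
step 2: P' = (I − K·H)·P̄ = [57916049/14681776 18073383/14681776; 18073383/14681776 12036897/14681776]

step 0: x' = [-1123/620, 223/620], P' = [5479/620 1641/620; 1641/620 759/620]
step 1: x' = [336791/114910, 36197/114910], P' = [265236/57455 86032/57455; 86032/57455 53144/57455]
step 2: x' = [-4411685/1835222, -3369385/1835222], P' = [57916049/14681776 18073383/14681776; 18073383/14681776 12036897/14681776]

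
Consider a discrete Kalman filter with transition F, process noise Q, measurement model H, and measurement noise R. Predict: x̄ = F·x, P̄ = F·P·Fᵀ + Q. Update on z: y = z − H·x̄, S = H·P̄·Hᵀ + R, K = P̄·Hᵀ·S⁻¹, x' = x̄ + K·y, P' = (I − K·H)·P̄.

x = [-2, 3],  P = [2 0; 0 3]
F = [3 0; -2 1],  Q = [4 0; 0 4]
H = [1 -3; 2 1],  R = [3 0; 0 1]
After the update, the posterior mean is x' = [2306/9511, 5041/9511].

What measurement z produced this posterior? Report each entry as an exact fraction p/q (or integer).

z = [-1, 1]

x̄ = F·x = [-6, 7]
P̄ = F·P·Fᵀ + Q = [22 -12; -12 15]
S = H·P̄·Hᵀ + R = [232 59; 59 56]
K = P̄·Hᵀ·S⁻¹ = [1360/9511 4002/9511; -2661/9511 1275/9511]
x' − x̄ = [59372/9511, -61536/9511] = K·y
y = (KᵀK)⁻¹·Kᵀ·(x' − x̄) = [26, 6]
z = y + H·x̄ = [26, 6] + [-27, -5] = [-1, 1]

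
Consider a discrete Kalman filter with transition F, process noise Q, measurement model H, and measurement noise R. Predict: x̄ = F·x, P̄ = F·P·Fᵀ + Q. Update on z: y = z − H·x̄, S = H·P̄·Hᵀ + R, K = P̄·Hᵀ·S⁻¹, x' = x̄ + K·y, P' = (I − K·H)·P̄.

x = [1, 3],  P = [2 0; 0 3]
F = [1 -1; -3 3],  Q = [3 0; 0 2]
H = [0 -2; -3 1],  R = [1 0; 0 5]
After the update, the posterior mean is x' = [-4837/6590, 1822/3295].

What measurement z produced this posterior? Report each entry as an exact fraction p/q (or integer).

x̄ = F·x = [-2, 6]
P̄ = F·P·Fᵀ + Q = [8 -15; -15 47]
S = H·P̄·Hᵀ + R = [189 -184; -184 214]
K = P̄·Hᵀ·S⁻¹ = [-378/3295 -1851/6590; -1594/3295 46/3295]
x' − x̄ = [8343/6590, -17948/3295] = K·y
y = (KᵀK)⁻¹·Kᵀ·(x' − x̄) = [11, -9]
z = y + H·x̄ = [11, -9] + [-12, 12] = [-1, 3]

z = [-1, 3]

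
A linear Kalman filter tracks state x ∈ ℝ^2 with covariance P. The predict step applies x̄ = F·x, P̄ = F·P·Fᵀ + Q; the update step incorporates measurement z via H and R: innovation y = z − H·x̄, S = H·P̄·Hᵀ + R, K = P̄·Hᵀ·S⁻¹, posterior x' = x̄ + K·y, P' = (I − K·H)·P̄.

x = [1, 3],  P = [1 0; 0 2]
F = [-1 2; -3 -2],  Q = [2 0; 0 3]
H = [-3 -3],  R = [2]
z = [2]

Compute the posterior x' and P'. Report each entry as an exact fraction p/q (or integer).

x̄ = F·x = [5, -9]
P̄ = F·P·Fᵀ + Q = [11 -5; -5 20]
y = z − H·x̄ = [-10]
S = H·P̄·Hᵀ + R = [191]
K = P̄·Hᵀ·S⁻¹ = [-18/191; -45/191]
x' = x̄ + K·y = [1135/191, -1269/191]
P' = (I − K·H)·P̄ = [1777/191 -1765/191; -1765/191 1795/191]

x' = [1135/191, -1269/191]
P' = [1777/191 -1765/191; -1765/191 1795/191]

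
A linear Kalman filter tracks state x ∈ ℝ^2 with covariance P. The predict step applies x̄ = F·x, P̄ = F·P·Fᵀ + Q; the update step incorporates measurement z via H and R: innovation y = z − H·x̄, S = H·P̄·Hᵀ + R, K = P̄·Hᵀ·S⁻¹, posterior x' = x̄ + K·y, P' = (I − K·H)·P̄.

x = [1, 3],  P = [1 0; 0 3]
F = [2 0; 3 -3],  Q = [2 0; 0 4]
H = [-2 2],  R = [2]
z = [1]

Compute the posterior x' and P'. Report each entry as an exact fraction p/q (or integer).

x̄ = F·x = [2, -6]
P̄ = F·P·Fᵀ + Q = [6 6; 6 40]
y = z − H·x̄ = [17]
S = H·P̄·Hᵀ + R = [138]
K = P̄·Hᵀ·S⁻¹ = [0; 34/69]
x' = x̄ + K·y = [2, 164/69]
P' = (I − K·H)·P̄ = [6 6; 6 448/69]

x' = [2, 164/69]
P' = [6 6; 6 448/69]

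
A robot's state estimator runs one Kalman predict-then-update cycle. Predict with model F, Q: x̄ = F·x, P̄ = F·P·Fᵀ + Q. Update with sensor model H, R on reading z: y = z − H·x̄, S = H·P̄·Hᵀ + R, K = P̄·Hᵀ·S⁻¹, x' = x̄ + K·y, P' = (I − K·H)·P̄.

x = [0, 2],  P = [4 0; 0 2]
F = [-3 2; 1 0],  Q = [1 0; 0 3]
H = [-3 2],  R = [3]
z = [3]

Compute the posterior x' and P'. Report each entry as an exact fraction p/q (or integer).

x̄ = F·x = [4, 0]
P̄ = F·P·Fᵀ + Q = [45 -12; -12 7]
y = z − H·x̄ = [15]
S = H·P̄·Hᵀ + R = [580]
K = P̄·Hᵀ·S⁻¹ = [-159/580; 5/58]
x' = x̄ + K·y = [-13/116, 75/58]
P' = (I − K·H)·P̄ = [819/580 99/58; 99/58 78/29]

x' = [-13/116, 75/58]
P' = [819/580 99/58; 99/58 78/29]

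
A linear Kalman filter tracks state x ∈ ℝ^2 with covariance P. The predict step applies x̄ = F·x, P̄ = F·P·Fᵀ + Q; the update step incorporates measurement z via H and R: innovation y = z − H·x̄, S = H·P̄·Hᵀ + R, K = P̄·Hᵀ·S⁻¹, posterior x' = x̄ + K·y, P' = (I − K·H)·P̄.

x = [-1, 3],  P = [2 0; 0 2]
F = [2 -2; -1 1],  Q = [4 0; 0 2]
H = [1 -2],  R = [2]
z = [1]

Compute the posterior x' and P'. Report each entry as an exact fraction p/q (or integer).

x' = [-2/13, -14/39]
P' = [44/13 16/13; 16/13 34/39]

x̄ = F·x = [-8, 4]
P̄ = F·P·Fᵀ + Q = [20 -8; -8 6]
y = z − H·x̄ = [17]
S = H·P̄·Hᵀ + R = [78]
K = P̄·Hᵀ·S⁻¹ = [6/13; -10/39]
x' = x̄ + K·y = [-2/13, -14/39]
P' = (I − K·H)·P̄ = [44/13 16/13; 16/13 34/39]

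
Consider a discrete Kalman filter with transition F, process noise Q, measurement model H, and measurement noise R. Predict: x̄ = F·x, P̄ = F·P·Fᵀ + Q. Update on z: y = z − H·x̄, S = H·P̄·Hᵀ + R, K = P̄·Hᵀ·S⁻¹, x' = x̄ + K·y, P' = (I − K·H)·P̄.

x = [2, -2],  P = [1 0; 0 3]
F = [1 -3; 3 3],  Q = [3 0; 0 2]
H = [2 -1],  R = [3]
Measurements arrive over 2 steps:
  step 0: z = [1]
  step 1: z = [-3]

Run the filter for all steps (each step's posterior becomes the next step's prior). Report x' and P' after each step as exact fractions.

step 0: x̄ = F·x = [8, 0]
step 0: P̄ = F·P·Fᵀ + Q = [31 -24; -24 38]
step 0: y = z − H·x̄ = [-15]
step 0: S = H·P̄·Hᵀ + R = [261]
step 0: K = P̄·Hᵀ·S⁻¹ = [86/261; -86/261]
step 0: x' = x̄ + K·y = [266/87, 430/87]
step 0: P' = (I − K·H)·P̄ = [695/261 1132/261; 1132/261 2522/261]
step 1: x̄ = F·x = [-1024/87, 24]
step 1: P̄ = F·P·Fᵀ + Q = [17384/261 -105; -105 191]
step 1: y = z − H·x̄ = [3875/87]
step 1: S = H·P̄·Hᵀ + R = [229790/261]
step 1: K = P̄·Hᵀ·S⁻¹ = [62173/229790; -104661/229790]
step 1: x' = x̄ + K·y = [12909/45958, 170667/45958]
step 1: P' = (I − K·H)·P̄ = [494971/229790 803423/229790; 803423/229790 1920829/229790]

step 0: x' = [266/87, 430/87], P' = [695/261 1132/261; 1132/261 2522/261]
step 1: x' = [12909/45958, 170667/45958], P' = [494971/229790 803423/229790; 803423/229790 1920829/229790]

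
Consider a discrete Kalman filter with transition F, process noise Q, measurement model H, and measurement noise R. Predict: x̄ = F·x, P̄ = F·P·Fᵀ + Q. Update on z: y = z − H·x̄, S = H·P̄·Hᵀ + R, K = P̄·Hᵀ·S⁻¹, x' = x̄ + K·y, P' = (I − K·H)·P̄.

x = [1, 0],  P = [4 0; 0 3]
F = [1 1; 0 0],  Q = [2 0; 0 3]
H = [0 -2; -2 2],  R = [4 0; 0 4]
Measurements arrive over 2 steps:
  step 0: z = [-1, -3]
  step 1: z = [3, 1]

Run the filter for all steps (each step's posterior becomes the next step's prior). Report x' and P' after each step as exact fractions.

step 0: x' = [149/86, 27/86], P' = [63/43 27/43; 27/43 30/43]
step 1: x' = [-599/822, -203/274], P' = [1631/1233 233/411; 233/411 92/137]

step 0: x̄ = F·x = [1, 0]
step 0: P̄ = F·P·Fᵀ + Q = [9 0; 0 3]
step 0: y = z − H·x̄ = [-1, -1]
step 0: S = H·P̄·Hᵀ + R = [16 -12; -12 52]
step 0: K = P̄·Hᵀ·S⁻¹ = [-27/86 -18/43; -15/43 3/86]
step 0: x' = x̄ + K·y = [149/86, 27/86]
step 0: P' = (I − K·H)·P̄ = [63/43 27/43; 27/43 30/43]
step 1: x̄ = F·x = [88/43, 0]
step 1: P̄ = F·P·Fᵀ + Q = [233/43 0; 0 3]
step 1: y = z − H·x̄ = [3, 219/43]
step 1: S = H·P̄·Hᵀ + R = [16 -12; -12 1620/43]
step 1: K = P̄·Hᵀ·S⁻¹ = [-233/822 -466/1233; -46/137 43/822]
step 1: x' = x̄ + K·y = [-599/822, -203/274]
step 1: P' = (I − K·H)·P̄ = [1631/1233 233/411; 233/411 92/137]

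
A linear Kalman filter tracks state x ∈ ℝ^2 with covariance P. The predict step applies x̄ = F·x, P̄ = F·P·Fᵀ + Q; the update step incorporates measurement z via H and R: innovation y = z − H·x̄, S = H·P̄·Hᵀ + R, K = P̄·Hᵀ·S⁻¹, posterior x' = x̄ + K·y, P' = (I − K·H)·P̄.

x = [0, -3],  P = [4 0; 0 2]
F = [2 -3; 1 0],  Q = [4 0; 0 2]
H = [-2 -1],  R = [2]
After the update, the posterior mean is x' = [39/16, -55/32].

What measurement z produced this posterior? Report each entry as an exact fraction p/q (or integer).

z = [-3]

x̄ = F·x = [9, 0]
P̄ = F·P·Fᵀ + Q = [38 8; 8 6]
S = H·P̄·Hᵀ + R = [192]
K = P̄·Hᵀ·S⁻¹ = [-7/16; -11/96]
x' − x̄ = [-105/16, -55/32] = K·y
y = (KᵀK)⁻¹·Kᵀ·(x' − x̄) = [15]
z = y + H·x̄ = [15] + [-18] = [-3]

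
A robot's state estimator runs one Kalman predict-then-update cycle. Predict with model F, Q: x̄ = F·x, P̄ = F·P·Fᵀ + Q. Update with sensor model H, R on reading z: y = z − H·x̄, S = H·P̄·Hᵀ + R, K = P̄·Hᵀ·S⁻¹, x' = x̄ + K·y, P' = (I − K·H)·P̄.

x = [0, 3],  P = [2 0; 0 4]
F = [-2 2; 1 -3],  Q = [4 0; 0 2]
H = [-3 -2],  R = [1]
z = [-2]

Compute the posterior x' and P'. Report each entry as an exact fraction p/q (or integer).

x' = [74/11, -701/77]
P' = [196/11 -292/11; -292/11 3064/77]

x̄ = F·x = [6, -9]
P̄ = F·P·Fᵀ + Q = [28 -28; -28 40]
y = z − H·x̄ = [-2]
S = H·P̄·Hᵀ + R = [77]
K = P̄·Hᵀ·S⁻¹ = [-4/11; 4/77]
x' = x̄ + K·y = [74/11, -701/77]
P' = (I − K·H)·P̄ = [196/11 -292/11; -292/11 3064/77]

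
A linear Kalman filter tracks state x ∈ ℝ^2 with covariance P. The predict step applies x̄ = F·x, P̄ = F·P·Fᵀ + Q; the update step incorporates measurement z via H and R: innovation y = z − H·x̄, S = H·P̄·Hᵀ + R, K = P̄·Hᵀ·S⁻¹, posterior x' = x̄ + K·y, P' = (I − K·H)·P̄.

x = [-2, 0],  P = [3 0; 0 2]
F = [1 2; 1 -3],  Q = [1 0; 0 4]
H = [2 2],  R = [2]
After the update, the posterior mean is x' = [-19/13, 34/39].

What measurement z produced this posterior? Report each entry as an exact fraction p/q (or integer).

x̄ = F·x = [-2, -2]
P̄ = F·P·Fᵀ + Q = [12 -9; -9 25]
S = H·P̄·Hᵀ + R = [78]
K = P̄·Hᵀ·S⁻¹ = [1/13; 16/39]
x' − x̄ = [7/13, 112/39] = K·y
y = (KᵀK)⁻¹·Kᵀ·(x' − x̄) = [7]
z = y + H·x̄ = [7] + [-8] = [-1]

z = [-1]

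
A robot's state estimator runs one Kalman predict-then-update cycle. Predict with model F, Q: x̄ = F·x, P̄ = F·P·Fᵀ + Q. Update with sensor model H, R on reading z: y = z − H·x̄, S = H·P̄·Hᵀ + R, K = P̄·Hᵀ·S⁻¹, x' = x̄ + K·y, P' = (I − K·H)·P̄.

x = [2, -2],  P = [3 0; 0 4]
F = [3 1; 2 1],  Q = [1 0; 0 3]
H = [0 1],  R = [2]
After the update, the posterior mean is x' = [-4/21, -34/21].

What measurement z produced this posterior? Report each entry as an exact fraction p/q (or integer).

z = [-2]

x̄ = F·x = [4, 2]
P̄ = F·P·Fᵀ + Q = [32 22; 22 19]
S = H·P̄·Hᵀ + R = [21]
K = P̄·Hᵀ·S⁻¹ = [22/21; 19/21]
x' − x̄ = [-88/21, -76/21] = K·y
y = (KᵀK)⁻¹·Kᵀ·(x' − x̄) = [-4]
z = y + H·x̄ = [-4] + [2] = [-2]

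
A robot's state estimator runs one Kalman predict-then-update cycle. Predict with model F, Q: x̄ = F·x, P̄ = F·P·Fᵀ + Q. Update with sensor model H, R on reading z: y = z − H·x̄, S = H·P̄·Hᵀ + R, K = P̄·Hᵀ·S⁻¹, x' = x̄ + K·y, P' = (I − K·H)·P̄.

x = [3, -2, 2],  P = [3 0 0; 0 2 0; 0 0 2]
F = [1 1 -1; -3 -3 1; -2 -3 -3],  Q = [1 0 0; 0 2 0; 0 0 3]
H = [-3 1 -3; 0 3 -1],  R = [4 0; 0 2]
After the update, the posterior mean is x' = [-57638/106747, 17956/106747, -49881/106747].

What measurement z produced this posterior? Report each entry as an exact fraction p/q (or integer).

z = [3, 1]

x̄ = F·x = [-1, -1, -6]
P̄ = F·P·Fᵀ + Q = [8 -17 -6; -17 49 30; -6 30 51]
S = H·P̄·Hᵀ + R = [398 135; 135 314]
K = P̄·Hᵀ·S⁻¹ = [-1147/106747 -14805/106747; -12655/106747 45216/106747; -38235/106747 29697/106747]
x' − x̄ = [49109/106747, 124703/106747, 590601/106747] = K·y
y = (KᵀK)⁻¹·Kᵀ·(x' − x̄) = [-17, -2]
z = y + H·x̄ = [-17, -2] + [20, 3] = [3, 1]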